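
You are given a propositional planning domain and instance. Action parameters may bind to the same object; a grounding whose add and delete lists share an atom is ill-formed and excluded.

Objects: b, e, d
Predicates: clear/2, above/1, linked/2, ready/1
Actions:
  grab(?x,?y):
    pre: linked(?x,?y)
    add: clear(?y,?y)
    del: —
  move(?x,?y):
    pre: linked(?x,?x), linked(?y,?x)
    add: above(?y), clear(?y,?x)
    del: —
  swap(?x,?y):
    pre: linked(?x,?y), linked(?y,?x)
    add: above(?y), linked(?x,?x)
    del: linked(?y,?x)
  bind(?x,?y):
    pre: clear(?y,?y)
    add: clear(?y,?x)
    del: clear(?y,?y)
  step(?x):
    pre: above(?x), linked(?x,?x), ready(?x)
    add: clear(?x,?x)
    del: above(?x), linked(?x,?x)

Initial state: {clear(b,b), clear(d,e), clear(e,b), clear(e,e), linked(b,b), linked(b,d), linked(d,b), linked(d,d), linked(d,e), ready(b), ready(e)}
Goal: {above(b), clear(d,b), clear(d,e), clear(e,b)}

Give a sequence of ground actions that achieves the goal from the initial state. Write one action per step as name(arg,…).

1. move(b,b)  →  {above(b), clear(b,b), clear(d,e), clear(e,b), clear(e,e), linked(b,b), linked(b,d), linked(d,b), linked(d,d), linked(d,e), ready(b), ready(e)}
2. move(b,d)  →  {above(b), above(d), clear(b,b), clear(d,b), clear(d,e), clear(e,b), clear(e,e), linked(b,b), linked(b,d), linked(d,b), linked(d,d), linked(d,e), ready(b), ready(e)}

move(b,b); move(b,d)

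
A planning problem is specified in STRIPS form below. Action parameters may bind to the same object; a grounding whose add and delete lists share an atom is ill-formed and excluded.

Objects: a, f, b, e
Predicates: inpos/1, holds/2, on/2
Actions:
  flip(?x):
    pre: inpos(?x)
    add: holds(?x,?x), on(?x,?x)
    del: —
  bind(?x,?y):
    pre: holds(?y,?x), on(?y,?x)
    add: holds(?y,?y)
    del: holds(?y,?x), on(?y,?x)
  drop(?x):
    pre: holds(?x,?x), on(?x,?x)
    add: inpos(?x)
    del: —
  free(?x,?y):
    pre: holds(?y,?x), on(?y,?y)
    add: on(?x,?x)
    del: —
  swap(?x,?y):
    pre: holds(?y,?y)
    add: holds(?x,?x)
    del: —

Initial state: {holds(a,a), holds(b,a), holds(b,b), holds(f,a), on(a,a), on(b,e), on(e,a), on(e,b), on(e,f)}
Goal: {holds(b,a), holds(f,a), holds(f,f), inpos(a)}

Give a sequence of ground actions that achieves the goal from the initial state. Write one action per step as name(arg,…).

1. drop(a)  →  {holds(a,a), holds(b,a), holds(b,b), holds(f,a), inpos(a), on(a,a), on(b,e), on(e,a), on(e,b), on(e,f)}
2. swap(f,a)  →  {holds(a,a), holds(b,a), holds(b,b), holds(f,a), holds(f,f), inpos(a), on(a,a), on(b,e), on(e,a), on(e,b), on(e,f)}

drop(a); swap(f,a)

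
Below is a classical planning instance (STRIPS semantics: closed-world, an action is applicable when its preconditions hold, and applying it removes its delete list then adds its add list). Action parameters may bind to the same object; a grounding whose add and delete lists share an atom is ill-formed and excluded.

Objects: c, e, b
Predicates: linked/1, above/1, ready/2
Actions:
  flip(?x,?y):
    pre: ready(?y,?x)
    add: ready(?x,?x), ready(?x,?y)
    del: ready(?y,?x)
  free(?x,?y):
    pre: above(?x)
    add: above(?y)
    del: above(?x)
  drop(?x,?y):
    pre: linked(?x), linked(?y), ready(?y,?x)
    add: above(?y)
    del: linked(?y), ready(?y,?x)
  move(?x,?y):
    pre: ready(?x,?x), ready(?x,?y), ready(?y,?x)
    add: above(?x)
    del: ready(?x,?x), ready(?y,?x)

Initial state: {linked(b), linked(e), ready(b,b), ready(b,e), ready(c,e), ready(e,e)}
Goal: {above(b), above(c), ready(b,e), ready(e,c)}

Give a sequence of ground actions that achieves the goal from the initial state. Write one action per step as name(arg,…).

1. flip(e,c)  →  {linked(b), linked(e), ready(b,b), ready(b,e), ready(e,c), ready(e,e)}
2. drop(e,e)  →  {above(e), linked(b), ready(b,b), ready(b,e), ready(e,c)}
3. free(e,c)  →  {above(c), linked(b), ready(b,b), ready(b,e), ready(e,c)}
4. drop(b,b)  →  {above(b), above(c), ready(b,e), ready(e,c)}

flip(e,c); drop(e,e); free(e,c); drop(b,b)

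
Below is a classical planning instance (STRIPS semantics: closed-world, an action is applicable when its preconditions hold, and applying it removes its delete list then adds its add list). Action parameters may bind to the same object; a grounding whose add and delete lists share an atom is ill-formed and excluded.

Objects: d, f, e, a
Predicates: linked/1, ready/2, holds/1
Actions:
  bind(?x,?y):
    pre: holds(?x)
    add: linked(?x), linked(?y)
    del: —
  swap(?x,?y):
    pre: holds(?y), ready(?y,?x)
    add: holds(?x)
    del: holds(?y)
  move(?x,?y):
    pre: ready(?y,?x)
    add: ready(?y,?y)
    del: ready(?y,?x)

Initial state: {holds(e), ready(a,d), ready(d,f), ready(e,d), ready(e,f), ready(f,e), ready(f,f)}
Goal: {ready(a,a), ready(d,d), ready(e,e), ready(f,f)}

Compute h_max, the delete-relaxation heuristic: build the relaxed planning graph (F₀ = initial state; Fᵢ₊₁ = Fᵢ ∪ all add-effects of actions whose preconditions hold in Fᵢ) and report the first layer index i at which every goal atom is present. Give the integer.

F0 = init (7 atoms)
F1 = F0 ∪ {holds(d), holds(f), linked(a), linked(d), linked(e), linked(f), ready(a,a), ready(d,d), ready(e,e)}  (16 atoms)
goal ⊆ F1  ⇒  h_max = 1

1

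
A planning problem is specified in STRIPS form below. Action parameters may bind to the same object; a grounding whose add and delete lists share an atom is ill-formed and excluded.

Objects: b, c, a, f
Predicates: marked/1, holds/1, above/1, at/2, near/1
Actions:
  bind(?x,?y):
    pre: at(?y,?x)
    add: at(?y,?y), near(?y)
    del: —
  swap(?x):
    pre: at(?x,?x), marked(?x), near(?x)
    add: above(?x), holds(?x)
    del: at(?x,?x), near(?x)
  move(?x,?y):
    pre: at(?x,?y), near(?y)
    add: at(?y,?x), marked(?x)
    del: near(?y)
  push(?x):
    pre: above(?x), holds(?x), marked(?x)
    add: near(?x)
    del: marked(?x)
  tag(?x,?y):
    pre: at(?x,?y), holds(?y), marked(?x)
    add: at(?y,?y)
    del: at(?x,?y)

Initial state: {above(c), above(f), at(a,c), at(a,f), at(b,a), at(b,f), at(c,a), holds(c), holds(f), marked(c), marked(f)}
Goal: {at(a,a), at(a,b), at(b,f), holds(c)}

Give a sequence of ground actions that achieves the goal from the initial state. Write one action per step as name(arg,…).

bind(c,a); move(b,a)

1. bind(c,a)  →  {above(c), above(f), at(a,a), at(a,c), at(a,f), at(b,a), at(b,f), at(c,a), holds(c), holds(f), marked(c), marked(f), near(a)}
2. move(b,a)  →  {above(c), above(f), at(a,a), at(a,b), at(a,c), at(a,f), at(b,a), at(b,f), at(c,a), holds(c), holds(f), marked(b), marked(c), marked(f)}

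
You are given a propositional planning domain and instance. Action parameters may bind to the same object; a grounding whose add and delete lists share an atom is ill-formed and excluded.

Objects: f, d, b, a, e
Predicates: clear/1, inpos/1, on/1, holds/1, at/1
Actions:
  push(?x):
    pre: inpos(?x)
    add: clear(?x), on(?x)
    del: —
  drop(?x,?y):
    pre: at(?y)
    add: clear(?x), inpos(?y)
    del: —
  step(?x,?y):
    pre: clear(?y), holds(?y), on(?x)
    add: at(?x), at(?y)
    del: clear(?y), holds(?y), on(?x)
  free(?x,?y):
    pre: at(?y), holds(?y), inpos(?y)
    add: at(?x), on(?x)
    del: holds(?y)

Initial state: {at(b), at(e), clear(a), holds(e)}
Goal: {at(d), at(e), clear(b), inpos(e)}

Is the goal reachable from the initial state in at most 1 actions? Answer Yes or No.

1. drop(b,e)  →  {at(b), at(e), clear(a), clear(b), holds(e), inpos(e)}
2. free(d,e)  →  {at(b), at(d), at(e), clear(a), clear(b), inpos(e), on(d)}
optimal plan length = 2; 2 > 1

No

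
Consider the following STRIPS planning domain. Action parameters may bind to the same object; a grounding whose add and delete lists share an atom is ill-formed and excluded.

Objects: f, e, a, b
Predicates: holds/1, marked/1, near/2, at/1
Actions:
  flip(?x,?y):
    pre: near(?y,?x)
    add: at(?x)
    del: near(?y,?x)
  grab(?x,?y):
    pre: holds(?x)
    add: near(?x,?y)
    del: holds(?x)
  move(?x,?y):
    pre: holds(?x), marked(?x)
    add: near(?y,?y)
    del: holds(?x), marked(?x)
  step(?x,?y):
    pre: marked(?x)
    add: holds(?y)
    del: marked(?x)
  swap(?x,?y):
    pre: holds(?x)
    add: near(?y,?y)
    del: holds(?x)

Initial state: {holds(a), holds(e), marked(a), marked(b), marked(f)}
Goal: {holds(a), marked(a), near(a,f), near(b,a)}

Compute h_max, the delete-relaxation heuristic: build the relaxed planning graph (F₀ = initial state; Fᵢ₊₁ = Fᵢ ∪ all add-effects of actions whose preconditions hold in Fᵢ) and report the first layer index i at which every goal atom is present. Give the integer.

F0 = init (5 atoms)
F1 = F0 ∪ {holds(b), holds(f), near(a,a), near(a,b), near(a,e), near(a,f), near(b,b), near(e,a), near(e,b), near(e,e), near(e,f), near(f,f)}  (17 atoms)
F2 = F1 ∪ {at(a), at(b), at(e), at(f), near(b,a), near(b,e), near(b,f), near(f,a), near(f,b), near(f,e)}  (27 atoms)
goal ⊆ F2  ⇒  h_max = 2

2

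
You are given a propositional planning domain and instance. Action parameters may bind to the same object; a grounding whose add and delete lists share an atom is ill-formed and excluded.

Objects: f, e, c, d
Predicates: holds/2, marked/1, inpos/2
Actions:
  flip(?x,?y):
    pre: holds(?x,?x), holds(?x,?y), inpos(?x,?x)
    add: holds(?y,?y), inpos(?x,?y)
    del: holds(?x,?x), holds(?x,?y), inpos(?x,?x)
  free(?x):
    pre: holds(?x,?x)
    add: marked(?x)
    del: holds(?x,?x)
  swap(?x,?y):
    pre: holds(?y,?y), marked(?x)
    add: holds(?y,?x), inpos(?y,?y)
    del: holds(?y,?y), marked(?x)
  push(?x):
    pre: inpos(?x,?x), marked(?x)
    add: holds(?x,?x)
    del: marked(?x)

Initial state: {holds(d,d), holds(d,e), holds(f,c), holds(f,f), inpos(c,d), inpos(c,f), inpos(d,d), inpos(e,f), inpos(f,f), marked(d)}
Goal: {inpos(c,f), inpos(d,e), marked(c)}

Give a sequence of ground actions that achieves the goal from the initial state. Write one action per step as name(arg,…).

flip(f,c); flip(d,e); free(c)

1. flip(f,c)  →  {holds(c,c), holds(d,d), holds(d,e), inpos(c,d), inpos(c,f), inpos(d,d), inpos(e,f), inpos(f,c), marked(d)}
2. flip(d,e)  →  {holds(c,c), holds(e,e), inpos(c,d), inpos(c,f), inpos(d,e), inpos(e,f), inpos(f,c), marked(d)}
3. free(c)  →  {holds(e,e), inpos(c,d), inpos(c,f), inpos(d,e), inpos(e,f), inpos(f,c), marked(c), marked(d)}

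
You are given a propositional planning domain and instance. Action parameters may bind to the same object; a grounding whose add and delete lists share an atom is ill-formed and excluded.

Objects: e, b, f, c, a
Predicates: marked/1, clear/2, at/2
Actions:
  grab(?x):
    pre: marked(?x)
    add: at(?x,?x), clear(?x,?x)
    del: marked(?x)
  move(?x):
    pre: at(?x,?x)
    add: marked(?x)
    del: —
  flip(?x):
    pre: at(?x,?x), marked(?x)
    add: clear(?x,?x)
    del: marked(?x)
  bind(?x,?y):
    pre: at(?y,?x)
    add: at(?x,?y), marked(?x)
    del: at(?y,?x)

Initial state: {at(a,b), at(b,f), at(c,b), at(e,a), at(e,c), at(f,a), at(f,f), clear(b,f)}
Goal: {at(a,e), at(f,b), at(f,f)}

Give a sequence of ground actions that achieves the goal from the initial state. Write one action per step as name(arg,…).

bind(f,b); bind(a,e)

1. bind(f,b)  →  {at(a,b), at(c,b), at(e,a), at(e,c), at(f,a), at(f,b), at(f,f), clear(b,f), marked(f)}
2. bind(a,e)  →  {at(a,b), at(a,e), at(c,b), at(e,c), at(f,a), at(f,b), at(f,f), clear(b,f), marked(a), marked(f)}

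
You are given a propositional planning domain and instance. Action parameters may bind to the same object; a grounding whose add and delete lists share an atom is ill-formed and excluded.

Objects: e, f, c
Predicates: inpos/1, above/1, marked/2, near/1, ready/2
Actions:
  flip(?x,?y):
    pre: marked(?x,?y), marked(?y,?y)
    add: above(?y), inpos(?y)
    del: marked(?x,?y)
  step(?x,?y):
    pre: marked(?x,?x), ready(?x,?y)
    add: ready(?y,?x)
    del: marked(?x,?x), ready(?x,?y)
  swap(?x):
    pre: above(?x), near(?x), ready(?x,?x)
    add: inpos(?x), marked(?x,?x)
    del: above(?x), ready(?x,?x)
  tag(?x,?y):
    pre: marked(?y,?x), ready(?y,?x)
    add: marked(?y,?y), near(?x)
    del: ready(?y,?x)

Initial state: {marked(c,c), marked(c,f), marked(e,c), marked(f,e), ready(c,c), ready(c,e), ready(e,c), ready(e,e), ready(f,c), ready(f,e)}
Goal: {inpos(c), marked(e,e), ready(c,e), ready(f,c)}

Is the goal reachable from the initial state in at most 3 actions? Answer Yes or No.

1. flip(c,c)  →  {above(c), inpos(c), marked(c,f), marked(e,c), marked(f,e), ready(c,c), ready(c,e), ready(e,c), ready(e,e), ready(f,c), ready(f,e)}
2. tag(c,e)  →  {above(c), inpos(c), marked(c,f), marked(e,c), marked(e,e), marked(f,e), near(c), ready(c,c), ready(c,e), ready(e,e), ready(f,c), ready(f,e)}
optimal plan length = 2; 2 ≤ 3

Yes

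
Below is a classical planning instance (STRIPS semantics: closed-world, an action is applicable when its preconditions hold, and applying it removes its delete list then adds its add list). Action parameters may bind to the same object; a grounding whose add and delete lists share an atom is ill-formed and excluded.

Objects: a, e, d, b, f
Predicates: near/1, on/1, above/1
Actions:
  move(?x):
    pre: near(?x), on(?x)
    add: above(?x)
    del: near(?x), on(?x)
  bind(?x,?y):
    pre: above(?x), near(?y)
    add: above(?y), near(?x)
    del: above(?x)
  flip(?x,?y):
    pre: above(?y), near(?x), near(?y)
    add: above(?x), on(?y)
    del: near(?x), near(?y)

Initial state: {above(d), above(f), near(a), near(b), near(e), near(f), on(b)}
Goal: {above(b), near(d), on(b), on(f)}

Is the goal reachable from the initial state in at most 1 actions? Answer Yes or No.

1. bind(d,a)  →  {above(a), above(f), near(a), near(b), near(d), near(e), near(f), on(b)}
2. flip(b,f)  →  {above(a), above(b), above(f), near(a), near(d), near(e), on(b), on(f)}
optimal plan length = 2; 2 > 1

No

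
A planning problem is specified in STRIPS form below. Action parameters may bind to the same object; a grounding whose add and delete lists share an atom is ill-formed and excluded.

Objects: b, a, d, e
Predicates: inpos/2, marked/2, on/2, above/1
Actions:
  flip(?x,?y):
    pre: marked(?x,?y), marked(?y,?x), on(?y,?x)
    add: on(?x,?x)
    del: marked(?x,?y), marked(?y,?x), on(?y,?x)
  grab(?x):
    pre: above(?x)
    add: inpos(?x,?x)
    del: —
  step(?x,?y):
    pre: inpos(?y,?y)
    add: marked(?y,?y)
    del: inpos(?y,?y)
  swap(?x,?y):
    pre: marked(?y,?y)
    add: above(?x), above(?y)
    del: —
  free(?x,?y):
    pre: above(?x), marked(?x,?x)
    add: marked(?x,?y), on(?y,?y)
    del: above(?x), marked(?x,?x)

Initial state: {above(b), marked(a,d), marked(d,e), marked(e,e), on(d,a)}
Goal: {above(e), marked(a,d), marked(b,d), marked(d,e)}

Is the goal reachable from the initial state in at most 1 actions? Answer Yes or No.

No

1. grab(b)  →  {above(b), inpos(b,b), marked(a,d), marked(d,e), marked(e,e), on(d,a)}
2. step(b,b)  →  {above(b), marked(a,d), marked(b,b), marked(d,e), marked(e,e), on(d,a)}
3. swap(b,e)  →  {above(b), above(e), marked(a,d), marked(b,b), marked(d,e), marked(e,e), on(d,a)}
4. free(b,d)  →  {above(e), marked(a,d), marked(b,d), marked(d,e), marked(e,e), on(d,a), on(d,d)}
optimal plan length = 4; 4 > 1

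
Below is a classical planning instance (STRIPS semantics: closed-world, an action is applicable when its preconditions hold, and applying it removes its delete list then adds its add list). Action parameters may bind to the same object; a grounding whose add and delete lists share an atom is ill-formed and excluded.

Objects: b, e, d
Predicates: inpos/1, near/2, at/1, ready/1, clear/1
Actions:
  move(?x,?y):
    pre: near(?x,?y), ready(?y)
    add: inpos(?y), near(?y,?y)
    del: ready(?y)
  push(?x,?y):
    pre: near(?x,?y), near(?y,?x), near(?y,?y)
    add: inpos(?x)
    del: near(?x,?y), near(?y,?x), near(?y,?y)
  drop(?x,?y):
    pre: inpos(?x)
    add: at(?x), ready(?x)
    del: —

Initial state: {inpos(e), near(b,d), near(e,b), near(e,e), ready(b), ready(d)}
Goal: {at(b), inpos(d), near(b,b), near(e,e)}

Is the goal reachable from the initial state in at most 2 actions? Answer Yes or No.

No

1. move(b,d)  →  {inpos(d), inpos(e), near(b,d), near(d,d), near(e,b), near(e,e), ready(b)}
2. move(e,b)  →  {inpos(b), inpos(d), inpos(e), near(b,b), near(b,d), near(d,d), near(e,b), near(e,e)}
3. drop(b,b)  →  {at(b), inpos(b), inpos(d), inpos(e), near(b,b), near(b,d), near(d,d), near(e,b), near(e,e), ready(b)}
optimal plan length = 3; 3 > 2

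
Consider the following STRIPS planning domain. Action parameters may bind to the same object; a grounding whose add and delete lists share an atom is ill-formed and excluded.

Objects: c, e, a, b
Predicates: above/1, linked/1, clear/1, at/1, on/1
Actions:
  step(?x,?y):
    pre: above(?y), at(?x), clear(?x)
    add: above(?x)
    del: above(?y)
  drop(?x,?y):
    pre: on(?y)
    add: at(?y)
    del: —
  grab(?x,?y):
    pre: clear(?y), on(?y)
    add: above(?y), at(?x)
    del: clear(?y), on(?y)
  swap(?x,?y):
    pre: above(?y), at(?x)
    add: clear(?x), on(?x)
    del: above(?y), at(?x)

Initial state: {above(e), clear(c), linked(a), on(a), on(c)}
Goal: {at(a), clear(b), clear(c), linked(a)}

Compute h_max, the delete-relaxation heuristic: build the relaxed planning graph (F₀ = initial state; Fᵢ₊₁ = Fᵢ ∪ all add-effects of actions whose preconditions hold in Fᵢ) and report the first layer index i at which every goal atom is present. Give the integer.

2

F0 = init (5 atoms)
F1 = F0 ∪ {above(c), at(a), at(b), at(c), at(e)}  (10 atoms)
F2 = F1 ∪ {clear(a), clear(b), clear(e), on(b), on(e)}  (15 atoms)
goal ⊆ F2  ⇒  h_max = 2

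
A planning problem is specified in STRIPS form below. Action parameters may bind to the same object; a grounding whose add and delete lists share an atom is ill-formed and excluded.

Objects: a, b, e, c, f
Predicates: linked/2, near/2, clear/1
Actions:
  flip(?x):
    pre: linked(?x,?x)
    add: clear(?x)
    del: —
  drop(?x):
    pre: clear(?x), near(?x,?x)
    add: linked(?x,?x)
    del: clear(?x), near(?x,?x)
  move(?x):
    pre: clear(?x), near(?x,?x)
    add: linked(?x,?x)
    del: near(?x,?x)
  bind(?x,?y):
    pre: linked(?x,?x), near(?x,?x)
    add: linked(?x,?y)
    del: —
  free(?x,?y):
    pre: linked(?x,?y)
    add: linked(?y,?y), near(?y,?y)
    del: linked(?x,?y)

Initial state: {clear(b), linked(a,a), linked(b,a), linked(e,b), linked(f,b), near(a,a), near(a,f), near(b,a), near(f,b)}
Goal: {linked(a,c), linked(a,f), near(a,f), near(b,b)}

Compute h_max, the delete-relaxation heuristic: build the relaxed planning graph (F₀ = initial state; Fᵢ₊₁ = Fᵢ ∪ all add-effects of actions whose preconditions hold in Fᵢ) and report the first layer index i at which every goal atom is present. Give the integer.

1

F0 = init (9 atoms)
F1 = F0 ∪ {clear(a), linked(a,b), linked(a,c), linked(a,e), linked(a,f), linked(b,b), near(b,b)}  (16 atoms)
goal ⊆ F1  ⇒  h_max = 1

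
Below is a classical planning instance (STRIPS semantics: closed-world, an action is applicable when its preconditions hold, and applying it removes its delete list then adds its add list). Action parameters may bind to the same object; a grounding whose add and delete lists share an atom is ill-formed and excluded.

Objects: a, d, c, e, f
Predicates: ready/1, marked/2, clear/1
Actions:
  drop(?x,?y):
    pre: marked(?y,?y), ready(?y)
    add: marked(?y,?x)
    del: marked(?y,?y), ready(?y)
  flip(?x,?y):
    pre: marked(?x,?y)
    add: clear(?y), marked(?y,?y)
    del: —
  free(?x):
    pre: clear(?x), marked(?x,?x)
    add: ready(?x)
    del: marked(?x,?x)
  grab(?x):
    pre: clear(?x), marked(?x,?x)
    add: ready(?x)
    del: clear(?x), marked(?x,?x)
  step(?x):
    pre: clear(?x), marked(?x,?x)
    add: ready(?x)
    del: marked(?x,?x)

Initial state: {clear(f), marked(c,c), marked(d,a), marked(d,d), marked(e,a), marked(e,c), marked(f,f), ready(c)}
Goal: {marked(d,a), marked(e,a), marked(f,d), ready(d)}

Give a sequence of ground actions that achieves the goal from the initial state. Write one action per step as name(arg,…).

drop(f,c); flip(d,d); free(d); free(f); flip(c,f); drop(d,f)

1. drop(f,c)  →  {clear(f), marked(c,f), marked(d,a), marked(d,d), marked(e,a), marked(e,c), marked(f,f)}
2. flip(d,d)  →  {clear(d), clear(f), marked(c,f), marked(d,a), marked(d,d), marked(e,a), marked(e,c), marked(f,f)}
3. free(d)  →  {clear(d), clear(f), marked(c,f), marked(d,a), marked(e,a), marked(e,c), marked(f,f), ready(d)}
4. free(f)  →  {clear(d), clear(f), marked(c,f), marked(d,a), marked(e,a), marked(e,c), ready(d), ready(f)}
5. flip(c,f)  →  {clear(d), clear(f), marked(c,f), marked(d,a), marked(e,a), marked(e,c), marked(f,f), ready(d), ready(f)}
6. drop(d,f)  →  {clear(d), clear(f), marked(c,f), marked(d,a), marked(e,a), marked(e,c), marked(f,d), ready(d)}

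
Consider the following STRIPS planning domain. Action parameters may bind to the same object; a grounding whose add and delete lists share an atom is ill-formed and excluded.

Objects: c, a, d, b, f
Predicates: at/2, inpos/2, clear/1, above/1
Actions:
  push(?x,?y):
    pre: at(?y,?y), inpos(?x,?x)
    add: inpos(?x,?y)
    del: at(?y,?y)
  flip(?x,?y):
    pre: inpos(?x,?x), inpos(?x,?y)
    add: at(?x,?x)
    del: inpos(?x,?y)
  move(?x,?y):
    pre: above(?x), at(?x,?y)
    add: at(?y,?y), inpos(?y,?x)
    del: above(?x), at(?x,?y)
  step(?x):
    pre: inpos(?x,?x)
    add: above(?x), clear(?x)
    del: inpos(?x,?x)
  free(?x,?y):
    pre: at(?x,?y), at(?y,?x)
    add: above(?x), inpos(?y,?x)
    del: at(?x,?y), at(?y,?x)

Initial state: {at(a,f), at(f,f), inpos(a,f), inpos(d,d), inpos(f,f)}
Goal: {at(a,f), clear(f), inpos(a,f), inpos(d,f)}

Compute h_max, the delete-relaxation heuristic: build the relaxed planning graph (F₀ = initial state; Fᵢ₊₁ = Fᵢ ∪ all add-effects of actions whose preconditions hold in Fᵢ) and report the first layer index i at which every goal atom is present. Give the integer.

1

F0 = init (5 atoms)
F1 = F0 ∪ {above(d), above(f), at(d,d), clear(d), clear(f), inpos(d,f)}  (11 atoms)
goal ⊆ F1  ⇒  h_max = 1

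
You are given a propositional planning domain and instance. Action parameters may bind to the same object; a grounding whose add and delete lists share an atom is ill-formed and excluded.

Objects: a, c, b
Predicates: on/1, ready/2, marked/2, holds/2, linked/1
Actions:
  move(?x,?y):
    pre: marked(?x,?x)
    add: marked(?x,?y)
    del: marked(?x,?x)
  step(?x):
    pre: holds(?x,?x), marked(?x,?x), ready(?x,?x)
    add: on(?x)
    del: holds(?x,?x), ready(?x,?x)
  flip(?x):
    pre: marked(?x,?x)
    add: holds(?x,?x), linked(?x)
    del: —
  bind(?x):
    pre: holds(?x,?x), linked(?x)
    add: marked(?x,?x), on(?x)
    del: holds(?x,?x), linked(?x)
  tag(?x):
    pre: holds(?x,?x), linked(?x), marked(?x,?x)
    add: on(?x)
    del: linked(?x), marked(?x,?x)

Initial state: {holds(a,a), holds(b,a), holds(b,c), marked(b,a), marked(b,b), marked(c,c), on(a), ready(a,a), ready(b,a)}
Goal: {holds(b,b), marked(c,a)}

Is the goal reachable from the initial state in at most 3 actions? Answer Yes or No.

Yes

1. move(c,a)  →  {holds(a,a), holds(b,a), holds(b,c), marked(b,a), marked(b,b), marked(c,a), on(a), ready(a,a), ready(b,a)}
2. flip(b)  →  {holds(a,a), holds(b,a), holds(b,b), holds(b,c), linked(b), marked(b,a), marked(b,b), marked(c,a), on(a), ready(a,a), ready(b,a)}
optimal plan length = 2; 2 ≤ 3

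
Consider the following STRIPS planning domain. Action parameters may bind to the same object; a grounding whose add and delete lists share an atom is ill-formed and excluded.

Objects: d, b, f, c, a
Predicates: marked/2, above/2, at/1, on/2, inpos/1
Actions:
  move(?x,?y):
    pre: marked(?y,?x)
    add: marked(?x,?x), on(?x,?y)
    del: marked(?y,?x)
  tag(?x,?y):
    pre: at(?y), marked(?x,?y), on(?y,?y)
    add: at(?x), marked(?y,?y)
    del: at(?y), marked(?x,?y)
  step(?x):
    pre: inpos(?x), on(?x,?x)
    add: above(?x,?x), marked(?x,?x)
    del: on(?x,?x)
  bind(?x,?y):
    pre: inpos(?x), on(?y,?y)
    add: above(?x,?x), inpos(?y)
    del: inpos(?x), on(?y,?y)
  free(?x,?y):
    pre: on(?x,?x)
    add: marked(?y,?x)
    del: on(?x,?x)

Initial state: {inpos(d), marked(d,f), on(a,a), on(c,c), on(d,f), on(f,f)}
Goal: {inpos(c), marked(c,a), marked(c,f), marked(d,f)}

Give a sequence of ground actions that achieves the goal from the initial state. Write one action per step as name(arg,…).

bind(d,c); free(f,c); free(a,c)

1. bind(d,c)  →  {above(d,d), inpos(c), marked(d,f), on(a,a), on(d,f), on(f,f)}
2. free(f,c)  →  {above(d,d), inpos(c), marked(c,f), marked(d,f), on(a,a), on(d,f)}
3. free(a,c)  →  {above(d,d), inpos(c), marked(c,a), marked(c,f), marked(d,f), on(d,f)}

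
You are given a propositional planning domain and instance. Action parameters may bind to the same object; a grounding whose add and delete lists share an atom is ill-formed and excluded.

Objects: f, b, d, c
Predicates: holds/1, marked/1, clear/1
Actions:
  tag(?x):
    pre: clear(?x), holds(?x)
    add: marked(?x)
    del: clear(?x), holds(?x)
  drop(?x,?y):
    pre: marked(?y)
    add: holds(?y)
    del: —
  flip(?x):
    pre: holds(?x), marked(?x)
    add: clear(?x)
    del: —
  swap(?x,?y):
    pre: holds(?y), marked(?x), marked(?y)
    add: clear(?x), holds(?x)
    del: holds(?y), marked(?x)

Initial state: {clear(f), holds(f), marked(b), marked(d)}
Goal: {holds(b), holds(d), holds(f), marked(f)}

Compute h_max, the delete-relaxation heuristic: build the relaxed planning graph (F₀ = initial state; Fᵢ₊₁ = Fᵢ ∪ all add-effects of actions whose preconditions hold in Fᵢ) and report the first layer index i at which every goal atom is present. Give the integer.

F0 = init (4 atoms)
F1 = F0 ∪ {holds(b), holds(d), marked(f)}  (7 atoms)
goal ⊆ F1  ⇒  h_max = 1

1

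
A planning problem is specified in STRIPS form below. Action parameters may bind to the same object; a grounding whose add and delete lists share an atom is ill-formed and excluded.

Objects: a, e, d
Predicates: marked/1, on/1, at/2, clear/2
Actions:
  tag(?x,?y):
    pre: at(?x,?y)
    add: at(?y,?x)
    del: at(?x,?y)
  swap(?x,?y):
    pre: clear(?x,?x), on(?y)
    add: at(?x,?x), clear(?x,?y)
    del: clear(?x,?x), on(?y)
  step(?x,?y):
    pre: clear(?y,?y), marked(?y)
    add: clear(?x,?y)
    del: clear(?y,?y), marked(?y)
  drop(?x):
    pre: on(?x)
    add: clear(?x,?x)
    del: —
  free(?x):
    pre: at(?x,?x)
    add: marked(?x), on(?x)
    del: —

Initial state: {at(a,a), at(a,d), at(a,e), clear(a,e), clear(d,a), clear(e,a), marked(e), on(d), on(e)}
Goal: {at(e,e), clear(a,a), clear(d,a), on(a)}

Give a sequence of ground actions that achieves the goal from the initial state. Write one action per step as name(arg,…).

1. drop(e)  →  {at(a,a), at(a,d), at(a,e), clear(a,e), clear(d,a), clear(e,a), clear(e,e), marked(e), on(d), on(e)}
2. swap(e,d)  →  {at(a,a), at(a,d), at(a,e), at(e,e), clear(a,e), clear(d,a), clear(e,a), clear(e,d), marked(e), on(e)}
3. free(a)  →  {at(a,a), at(a,d), at(a,e), at(e,e), clear(a,e), clear(d,a), clear(e,a), clear(e,d), marked(a), marked(e), on(a), on(e)}
4. drop(a)  →  {at(a,a), at(a,d), at(a,e), at(e,e), clear(a,a), clear(a,e), clear(d,a), clear(e,a), clear(e,d), marked(a), marked(e), on(a), on(e)}

drop(e); swap(e,d); free(a); drop(a)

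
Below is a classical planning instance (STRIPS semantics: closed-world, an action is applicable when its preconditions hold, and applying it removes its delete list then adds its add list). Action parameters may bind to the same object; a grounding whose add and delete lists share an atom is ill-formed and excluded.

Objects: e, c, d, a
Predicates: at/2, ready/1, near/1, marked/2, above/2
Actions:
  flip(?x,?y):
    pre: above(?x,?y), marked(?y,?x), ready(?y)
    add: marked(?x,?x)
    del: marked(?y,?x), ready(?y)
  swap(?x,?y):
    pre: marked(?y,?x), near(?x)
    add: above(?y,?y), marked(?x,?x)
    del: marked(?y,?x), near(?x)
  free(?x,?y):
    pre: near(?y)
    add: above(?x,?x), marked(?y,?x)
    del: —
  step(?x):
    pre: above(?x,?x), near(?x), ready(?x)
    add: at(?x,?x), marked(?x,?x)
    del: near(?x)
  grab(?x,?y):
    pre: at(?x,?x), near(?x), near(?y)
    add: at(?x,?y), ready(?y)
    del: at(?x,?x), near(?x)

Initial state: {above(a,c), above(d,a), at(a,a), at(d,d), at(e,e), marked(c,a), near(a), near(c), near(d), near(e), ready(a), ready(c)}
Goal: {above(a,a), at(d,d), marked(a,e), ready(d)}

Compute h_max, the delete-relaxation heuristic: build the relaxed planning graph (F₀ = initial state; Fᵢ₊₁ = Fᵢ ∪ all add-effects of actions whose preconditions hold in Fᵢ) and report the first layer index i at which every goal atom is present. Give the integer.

1

F0 = init (12 atoms)
F1 = F0 ∪ {above(a,a), above(c,c), above(d,d), above(e,e), at(a,c), at(a,d), at(a,e), at(d,a), at(d,c), at(d,e), at(e,a), at(e,c), at(e,d), marked(a,a), marked(a,c), marked(a,d), marked(a,e), marked(c,c), marked(c,d), marked(c,e), marked(d,a), marked(d,c), marked(d,d), marked(d,e), marked(e,a), marked(e,c), marked(e,d), marked(e,e), ready(d), ready(e)}  (42 atoms)
goal ⊆ F1  ⇒  h_max = 1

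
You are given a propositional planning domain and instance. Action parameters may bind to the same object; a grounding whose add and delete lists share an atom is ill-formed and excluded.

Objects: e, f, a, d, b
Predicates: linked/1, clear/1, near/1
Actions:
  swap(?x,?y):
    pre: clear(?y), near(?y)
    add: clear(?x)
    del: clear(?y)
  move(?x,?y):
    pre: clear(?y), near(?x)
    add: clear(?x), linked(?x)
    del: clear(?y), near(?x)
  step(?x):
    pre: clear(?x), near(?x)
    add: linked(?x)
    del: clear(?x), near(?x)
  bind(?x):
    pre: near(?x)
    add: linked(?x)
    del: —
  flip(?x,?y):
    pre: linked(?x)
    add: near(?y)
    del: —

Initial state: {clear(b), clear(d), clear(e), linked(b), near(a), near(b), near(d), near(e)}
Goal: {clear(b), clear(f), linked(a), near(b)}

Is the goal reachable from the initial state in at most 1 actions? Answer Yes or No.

1. swap(f,e)  →  {clear(b), clear(d), clear(f), linked(b), near(a), near(b), near(d), near(e)}
2. move(a,d)  →  {clear(a), clear(b), clear(f), linked(a), linked(b), near(b), near(d), near(e)}
optimal plan length = 2; 2 > 1

No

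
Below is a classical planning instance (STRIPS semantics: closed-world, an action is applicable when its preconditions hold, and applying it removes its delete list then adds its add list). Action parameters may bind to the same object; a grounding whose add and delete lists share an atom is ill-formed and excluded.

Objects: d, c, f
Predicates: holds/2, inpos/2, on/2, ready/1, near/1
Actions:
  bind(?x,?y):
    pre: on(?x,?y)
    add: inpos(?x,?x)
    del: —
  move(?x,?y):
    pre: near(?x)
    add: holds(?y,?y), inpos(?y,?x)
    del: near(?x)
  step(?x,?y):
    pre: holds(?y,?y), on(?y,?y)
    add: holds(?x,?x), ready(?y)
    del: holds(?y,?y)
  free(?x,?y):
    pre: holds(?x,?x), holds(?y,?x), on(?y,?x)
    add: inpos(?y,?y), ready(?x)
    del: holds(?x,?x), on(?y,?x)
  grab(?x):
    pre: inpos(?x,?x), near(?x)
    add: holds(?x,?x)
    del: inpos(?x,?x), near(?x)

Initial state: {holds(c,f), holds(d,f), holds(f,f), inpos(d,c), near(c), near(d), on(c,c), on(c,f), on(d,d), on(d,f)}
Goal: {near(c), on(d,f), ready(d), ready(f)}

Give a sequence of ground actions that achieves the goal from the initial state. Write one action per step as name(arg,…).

1. move(d,d)  →  {holds(c,f), holds(d,d), holds(d,f), holds(f,f), inpos(d,c), inpos(d,d), near(c), on(c,c), on(c,f), on(d,d), on(d,f)}
2. step(c,d)  →  {holds(c,c), holds(c,f), holds(d,f), holds(f,f), inpos(d,c), inpos(d,d), near(c), on(c,c), on(c,f), on(d,d), on(d,f), ready(d)}
3. free(f,c)  →  {holds(c,c), holds(c,f), holds(d,f), inpos(c,c), inpos(d,c), inpos(d,d), near(c), on(c,c), on(d,d), on(d,f), ready(d), ready(f)}

move(d,d); step(c,d); free(f,c)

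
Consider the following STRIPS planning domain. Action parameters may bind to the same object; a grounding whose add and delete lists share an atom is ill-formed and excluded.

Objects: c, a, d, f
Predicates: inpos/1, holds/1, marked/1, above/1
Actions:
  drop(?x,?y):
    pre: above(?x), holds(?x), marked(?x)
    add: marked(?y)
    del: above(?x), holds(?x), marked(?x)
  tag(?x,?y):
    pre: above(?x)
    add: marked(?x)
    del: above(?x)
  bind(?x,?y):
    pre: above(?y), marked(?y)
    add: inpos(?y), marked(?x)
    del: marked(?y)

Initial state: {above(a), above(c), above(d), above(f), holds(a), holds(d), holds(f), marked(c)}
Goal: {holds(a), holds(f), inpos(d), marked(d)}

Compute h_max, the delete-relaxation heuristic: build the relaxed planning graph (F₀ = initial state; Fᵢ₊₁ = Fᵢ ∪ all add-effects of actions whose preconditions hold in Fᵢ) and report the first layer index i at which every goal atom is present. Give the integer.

2

F0 = init (8 atoms)
F1 = F0 ∪ {inpos(c), marked(a), marked(d), marked(f)}  (12 atoms)
F2 = F1 ∪ {inpos(a), inpos(d), inpos(f)}  (15 atoms)
goal ⊆ F2  ⇒  h_max = 2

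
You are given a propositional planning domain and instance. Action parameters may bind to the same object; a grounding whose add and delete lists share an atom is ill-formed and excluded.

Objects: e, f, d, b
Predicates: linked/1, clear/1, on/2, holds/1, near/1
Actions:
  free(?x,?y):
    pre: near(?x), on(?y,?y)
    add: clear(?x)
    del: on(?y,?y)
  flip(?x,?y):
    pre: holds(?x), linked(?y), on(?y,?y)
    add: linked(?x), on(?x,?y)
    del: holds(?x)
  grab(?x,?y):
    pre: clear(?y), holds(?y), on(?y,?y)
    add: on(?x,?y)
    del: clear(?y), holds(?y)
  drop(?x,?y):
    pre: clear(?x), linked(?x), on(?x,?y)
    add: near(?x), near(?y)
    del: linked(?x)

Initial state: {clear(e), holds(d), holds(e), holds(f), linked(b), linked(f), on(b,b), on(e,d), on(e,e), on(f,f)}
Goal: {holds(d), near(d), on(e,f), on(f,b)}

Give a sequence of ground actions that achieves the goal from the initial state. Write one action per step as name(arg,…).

1. flip(e,f)  →  {clear(e), holds(d), holds(f), linked(b), linked(e), linked(f), on(b,b), on(e,d), on(e,e), on(e,f), on(f,f)}
2. flip(f,b)  →  {clear(e), holds(d), linked(b), linked(e), linked(f), on(b,b), on(e,d), on(e,e), on(e,f), on(f,b), on(f,f)}
3. drop(e,d)  →  {clear(e), holds(d), linked(b), linked(f), near(d), near(e), on(b,b), on(e,d), on(e,e), on(e,f), on(f,b), on(f,f)}

flip(e,f); flip(f,b); drop(e,d)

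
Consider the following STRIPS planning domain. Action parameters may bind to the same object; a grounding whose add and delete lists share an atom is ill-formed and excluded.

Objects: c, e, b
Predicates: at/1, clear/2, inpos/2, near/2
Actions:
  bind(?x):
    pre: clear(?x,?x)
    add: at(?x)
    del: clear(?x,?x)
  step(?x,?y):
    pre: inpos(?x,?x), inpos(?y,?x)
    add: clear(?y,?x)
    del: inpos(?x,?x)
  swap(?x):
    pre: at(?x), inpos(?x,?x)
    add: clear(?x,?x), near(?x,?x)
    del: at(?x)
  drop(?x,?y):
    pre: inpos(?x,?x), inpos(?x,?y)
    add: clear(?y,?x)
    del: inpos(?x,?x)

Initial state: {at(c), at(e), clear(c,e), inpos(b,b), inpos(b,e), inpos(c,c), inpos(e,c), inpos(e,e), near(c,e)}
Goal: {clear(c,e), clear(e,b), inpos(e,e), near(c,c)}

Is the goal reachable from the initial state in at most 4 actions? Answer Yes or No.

Yes

1. swap(c)  →  {at(e), clear(c,c), clear(c,e), inpos(b,b), inpos(b,e), inpos(c,c), inpos(e,c), inpos(e,e), near(c,c), near(c,e)}
2. drop(b,e)  →  {at(e), clear(c,c), clear(c,e), clear(e,b), inpos(b,e), inpos(c,c), inpos(e,c), inpos(e,e), near(c,c), near(c,e)}
optimal plan length = 2; 2 ≤ 4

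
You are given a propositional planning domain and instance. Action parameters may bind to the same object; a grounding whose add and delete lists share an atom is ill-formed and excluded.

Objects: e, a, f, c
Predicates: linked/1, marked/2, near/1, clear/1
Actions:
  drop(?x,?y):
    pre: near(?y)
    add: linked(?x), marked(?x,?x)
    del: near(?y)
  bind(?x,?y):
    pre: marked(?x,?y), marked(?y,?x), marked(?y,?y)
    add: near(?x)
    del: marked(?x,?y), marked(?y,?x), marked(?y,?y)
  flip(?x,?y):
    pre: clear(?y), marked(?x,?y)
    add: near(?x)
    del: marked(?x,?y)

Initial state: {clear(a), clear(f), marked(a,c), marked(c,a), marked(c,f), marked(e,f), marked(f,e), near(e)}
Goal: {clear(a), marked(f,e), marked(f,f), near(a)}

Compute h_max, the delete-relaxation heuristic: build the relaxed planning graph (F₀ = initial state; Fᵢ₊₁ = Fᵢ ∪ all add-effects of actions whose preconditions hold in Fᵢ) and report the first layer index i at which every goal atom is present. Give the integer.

F0 = init (8 atoms)
F1 = F0 ∪ {linked(a), linked(c), linked(e), linked(f), marked(a,a), marked(c,c), marked(e,e), marked(f,f), near(c)}  (17 atoms)
F2 = F1 ∪ {near(a), near(f)}  (19 atoms)
goal ⊆ F2  ⇒  h_max = 2

2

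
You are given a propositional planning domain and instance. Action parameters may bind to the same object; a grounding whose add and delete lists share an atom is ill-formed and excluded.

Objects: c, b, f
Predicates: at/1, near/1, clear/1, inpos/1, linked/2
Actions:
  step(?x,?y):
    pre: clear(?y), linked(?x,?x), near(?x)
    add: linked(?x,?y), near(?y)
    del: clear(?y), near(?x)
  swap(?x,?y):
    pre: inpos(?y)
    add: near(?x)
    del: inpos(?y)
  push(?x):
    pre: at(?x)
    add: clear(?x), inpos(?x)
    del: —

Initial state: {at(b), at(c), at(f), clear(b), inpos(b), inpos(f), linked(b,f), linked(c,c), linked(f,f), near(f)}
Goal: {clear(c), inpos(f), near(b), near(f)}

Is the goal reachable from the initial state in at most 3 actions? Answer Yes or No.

Yes

1. swap(b,b)  →  {at(b), at(c), at(f), clear(b), inpos(f), linked(b,f), linked(c,c), linked(f,f), near(b), near(f)}
2. push(c)  →  {at(b), at(c), at(f), clear(b), clear(c), inpos(c), inpos(f), linked(b,f), linked(c,c), linked(f,f), near(b), near(f)}
optimal plan length = 2; 2 ≤ 3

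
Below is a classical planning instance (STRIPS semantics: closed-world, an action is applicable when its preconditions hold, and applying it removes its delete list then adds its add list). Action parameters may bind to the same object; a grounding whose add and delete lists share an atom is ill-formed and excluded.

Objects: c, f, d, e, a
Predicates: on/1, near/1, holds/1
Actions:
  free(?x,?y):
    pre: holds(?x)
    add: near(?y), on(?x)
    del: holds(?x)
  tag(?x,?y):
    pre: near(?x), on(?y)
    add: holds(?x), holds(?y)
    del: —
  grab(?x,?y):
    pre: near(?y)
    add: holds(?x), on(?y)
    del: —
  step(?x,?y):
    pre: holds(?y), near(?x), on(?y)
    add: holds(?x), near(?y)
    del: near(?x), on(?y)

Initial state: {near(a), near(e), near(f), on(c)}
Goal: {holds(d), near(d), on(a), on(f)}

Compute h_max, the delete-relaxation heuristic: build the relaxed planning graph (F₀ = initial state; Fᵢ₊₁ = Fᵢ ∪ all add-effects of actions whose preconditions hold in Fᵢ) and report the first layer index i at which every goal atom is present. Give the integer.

F0 = init (4 atoms)
F1 = F0 ∪ {holds(a), holds(c), holds(d), holds(e), holds(f), on(a), on(e), on(f)}  (12 atoms)
F2 = F1 ∪ {near(c), near(d), on(d)}  (15 atoms)
goal ⊆ F2  ⇒  h_max = 2

2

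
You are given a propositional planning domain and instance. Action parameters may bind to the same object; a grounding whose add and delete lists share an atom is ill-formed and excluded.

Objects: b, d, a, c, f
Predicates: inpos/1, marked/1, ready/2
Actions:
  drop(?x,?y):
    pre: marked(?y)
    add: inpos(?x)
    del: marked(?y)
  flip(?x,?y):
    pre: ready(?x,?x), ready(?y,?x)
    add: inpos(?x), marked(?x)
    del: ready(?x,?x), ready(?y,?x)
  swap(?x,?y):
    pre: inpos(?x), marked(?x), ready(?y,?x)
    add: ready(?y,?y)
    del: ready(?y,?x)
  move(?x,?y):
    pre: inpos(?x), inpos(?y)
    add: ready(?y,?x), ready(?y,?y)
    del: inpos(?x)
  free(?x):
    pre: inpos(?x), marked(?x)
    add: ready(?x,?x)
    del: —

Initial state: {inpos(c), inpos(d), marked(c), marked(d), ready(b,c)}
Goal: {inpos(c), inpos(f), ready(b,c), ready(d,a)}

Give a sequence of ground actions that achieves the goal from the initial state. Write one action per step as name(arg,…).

1. drop(a,d)  →  {inpos(a), inpos(c), inpos(d), marked(c), ready(b,c)}
2. drop(f,c)  →  {inpos(a), inpos(c), inpos(d), inpos(f), ready(b,c)}
3. move(a,d)  →  {inpos(c), inpos(d), inpos(f), ready(b,c), ready(d,a), ready(d,d)}

drop(a,d); drop(f,c); move(a,d)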